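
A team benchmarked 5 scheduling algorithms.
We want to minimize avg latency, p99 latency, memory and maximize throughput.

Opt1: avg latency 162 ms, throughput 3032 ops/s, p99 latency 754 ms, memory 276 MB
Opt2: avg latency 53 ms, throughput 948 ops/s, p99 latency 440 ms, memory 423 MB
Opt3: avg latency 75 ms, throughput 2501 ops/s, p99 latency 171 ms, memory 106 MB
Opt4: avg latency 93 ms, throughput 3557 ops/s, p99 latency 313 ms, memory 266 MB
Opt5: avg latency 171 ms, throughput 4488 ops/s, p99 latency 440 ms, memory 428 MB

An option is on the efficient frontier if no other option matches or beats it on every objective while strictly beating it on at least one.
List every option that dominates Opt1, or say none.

Opt4: avg latency 93≤162, throughput 3557≥3032, p99 latency 313≤754, memory 266≤276 — dominates Opt1.
Others (Opt2, Opt3, Opt5) are each worse than Opt1 on at least one objective.

Opt4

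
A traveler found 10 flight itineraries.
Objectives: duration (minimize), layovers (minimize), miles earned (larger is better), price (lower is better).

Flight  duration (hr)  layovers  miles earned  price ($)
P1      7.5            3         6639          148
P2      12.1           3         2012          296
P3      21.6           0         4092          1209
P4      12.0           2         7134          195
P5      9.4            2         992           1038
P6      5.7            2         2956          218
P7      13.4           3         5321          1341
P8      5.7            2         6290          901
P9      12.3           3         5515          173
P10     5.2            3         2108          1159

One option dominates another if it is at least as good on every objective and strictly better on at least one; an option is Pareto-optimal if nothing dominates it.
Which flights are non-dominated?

P1, P3, P4, P6, P8, P10

P1: not dominated (best price).
P2: dominated by P1 (duration 7.5≤12.1, layovers 3≤3, miles earned 6639≥2012, price 148≤296).
P3: not dominated (best layovers).
P4: not dominated (best miles earned).
P5: dominated by P6 (duration 5.7≤9.4, layovers 2≤2, miles earned 2956≥992, price 218≤1038).
P6: not dominated.
P7: dominated by P1 (duration 7.5≤13.4, layovers 3≤3, miles earned 6639≥5321, price 148≤1341).
P8: not dominated.
P9: dominated by P1 (duration 7.5≤12.3, layovers 3≤3, miles earned 6639≥5515, price 148≤173).
P10: not dominated (best duration).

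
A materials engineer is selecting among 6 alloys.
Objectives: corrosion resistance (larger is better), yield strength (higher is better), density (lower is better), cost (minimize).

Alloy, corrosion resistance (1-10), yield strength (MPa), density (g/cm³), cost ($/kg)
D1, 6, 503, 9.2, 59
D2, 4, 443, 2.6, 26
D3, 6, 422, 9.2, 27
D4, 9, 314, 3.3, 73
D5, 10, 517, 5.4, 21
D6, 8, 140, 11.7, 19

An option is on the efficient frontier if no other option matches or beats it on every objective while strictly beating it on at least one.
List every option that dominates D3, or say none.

D5: corrosion resistance 10≥6, yield strength 517≥422, density 5.4≤9.2, cost 21≤27 — dominates D3.
Others (D1, D2, D4, D6) are each worse than D3 on at least one objective.

D5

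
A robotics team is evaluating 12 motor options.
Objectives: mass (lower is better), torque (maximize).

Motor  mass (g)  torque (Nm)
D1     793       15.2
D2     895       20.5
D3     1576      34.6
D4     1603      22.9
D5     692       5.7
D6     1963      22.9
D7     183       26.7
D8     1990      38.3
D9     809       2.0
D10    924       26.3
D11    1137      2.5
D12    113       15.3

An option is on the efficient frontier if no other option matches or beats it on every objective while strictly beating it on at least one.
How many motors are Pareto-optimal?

D1: dominated by D7 (mass 183≤793, torque 26.7≥15.2).
D2: dominated by D7 (mass 183≤895, torque 26.7≥20.5).
D3: not dominated.
D4: dominated by D3 (mass 1576≤1603, torque 34.6≥22.9).
D5: dominated by D7 (mass 183≤692, torque 26.7≥5.7).
D6: dominated by D3 (mass 1576≤1963, torque 34.6≥22.9).
D7: not dominated.
D8: not dominated (best torque).
D9: dominated by D1 (mass 793≤809, torque 15.2≥2.0).
D10: dominated by D7 (mass 183≤924, torque 26.7≥26.3).
D11: dominated by D1 (mass 793≤1137, torque 15.2≥2.5).
D12: not dominated (best mass).
Pareto-optimal: D3, D7, D8, D12 → 4.

4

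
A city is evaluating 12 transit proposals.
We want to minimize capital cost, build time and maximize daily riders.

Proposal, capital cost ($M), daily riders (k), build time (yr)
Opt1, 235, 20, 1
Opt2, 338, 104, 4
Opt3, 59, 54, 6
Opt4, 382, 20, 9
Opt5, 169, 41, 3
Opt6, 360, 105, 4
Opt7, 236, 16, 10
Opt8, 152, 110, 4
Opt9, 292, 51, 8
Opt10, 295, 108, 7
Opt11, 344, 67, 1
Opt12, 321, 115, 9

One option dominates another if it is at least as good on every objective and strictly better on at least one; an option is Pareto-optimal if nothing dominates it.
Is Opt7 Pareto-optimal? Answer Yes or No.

No

Opt1 vs Opt7: capital cost 235≤236, daily riders 20≥16, build time 1≤10 — Opt1 is at least as good on every objective and strictly better on at least one, so Opt1 dominates Opt7.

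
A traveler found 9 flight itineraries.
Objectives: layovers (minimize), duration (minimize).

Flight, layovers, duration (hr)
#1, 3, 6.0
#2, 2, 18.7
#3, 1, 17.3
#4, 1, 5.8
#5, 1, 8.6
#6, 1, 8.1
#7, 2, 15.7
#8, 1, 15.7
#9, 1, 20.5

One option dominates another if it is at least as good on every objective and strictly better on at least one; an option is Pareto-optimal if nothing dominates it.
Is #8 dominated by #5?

Yes

#5 vs #8: layovers 1≤1, duration 8.6≤15.7 — #5 is at least as good on every objective with at least one strict improvement.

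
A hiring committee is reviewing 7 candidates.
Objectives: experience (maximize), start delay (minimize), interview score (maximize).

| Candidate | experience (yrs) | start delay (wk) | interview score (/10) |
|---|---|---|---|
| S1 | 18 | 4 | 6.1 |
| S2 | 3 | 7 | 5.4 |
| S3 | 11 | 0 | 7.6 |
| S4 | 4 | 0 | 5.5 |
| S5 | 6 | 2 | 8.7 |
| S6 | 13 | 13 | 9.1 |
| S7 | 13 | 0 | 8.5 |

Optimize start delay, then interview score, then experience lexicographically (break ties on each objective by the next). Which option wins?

First minimize start delay: best is 0, kept {S3, S4, S7}.
Then maximize interview score: best is 8.5, kept {S7}.

S7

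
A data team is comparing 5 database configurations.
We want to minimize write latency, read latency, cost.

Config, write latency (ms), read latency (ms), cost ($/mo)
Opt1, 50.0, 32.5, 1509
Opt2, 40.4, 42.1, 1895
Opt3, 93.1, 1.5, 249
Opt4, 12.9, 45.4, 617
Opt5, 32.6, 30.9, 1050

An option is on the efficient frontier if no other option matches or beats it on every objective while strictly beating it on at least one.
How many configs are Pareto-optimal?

Opt1: dominated by Opt5 (write latency 32.6≤50.0, read latency 30.9≤32.5, cost 1050≤1509).
Opt2: dominated by Opt5 (write latency 32.6≤40.4, read latency 30.9≤42.1, cost 1050≤1895).
Opt3: not dominated (best read latency).
Opt4: not dominated (best write latency).
Opt5: not dominated.
Pareto-optimal: Opt3, Opt4, Opt5 → 3.

3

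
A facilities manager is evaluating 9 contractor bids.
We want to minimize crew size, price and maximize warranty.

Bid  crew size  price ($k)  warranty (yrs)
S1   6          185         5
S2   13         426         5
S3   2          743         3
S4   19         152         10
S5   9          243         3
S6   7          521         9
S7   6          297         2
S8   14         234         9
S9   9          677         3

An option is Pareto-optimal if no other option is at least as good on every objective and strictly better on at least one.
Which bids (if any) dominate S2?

S1

S1: crew size 6≤13, price 185≤426, warranty 5≥5 — dominates S2.
Others (S3, S4, S5, S6, S7, S8, S9) are each worse than S2 on at least one objective.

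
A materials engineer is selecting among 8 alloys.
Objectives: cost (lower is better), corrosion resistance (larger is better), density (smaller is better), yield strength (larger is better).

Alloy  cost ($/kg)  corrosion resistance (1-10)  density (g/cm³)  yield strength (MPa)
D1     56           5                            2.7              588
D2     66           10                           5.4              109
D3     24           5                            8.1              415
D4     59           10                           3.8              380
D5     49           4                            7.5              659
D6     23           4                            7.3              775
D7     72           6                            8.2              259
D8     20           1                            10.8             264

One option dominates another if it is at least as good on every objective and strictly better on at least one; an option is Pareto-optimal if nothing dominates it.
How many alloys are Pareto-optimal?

D1: not dominated (best density).
D2: dominated by D4 (cost 59≤66, corrosion resistance 10≥10, density 3.8≤5.4, yield strength 380≥109).
D3: not dominated.
D4: not dominated.
D5: dominated by D6 (cost 23≤49, corrosion resistance 4≥4, density 7.3≤7.5, yield strength 775≥659).
D6: not dominated (best yield strength).
D7: dominated by D4 (cost 59≤72, corrosion resistance 10≥6, density 3.8≤8.2, yield strength 380≥259).
D8: not dominated (best cost).
Pareto-optimal: D1, D3, D4, D6, D8 → 5.

5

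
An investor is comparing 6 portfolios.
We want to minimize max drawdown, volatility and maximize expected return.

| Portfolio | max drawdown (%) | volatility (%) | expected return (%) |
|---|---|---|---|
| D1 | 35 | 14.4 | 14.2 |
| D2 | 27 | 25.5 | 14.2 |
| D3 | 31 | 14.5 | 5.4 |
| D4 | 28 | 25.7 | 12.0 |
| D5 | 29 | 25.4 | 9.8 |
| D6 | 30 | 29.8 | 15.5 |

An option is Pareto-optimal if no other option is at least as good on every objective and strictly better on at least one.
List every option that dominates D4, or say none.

D2

D2: max drawdown 27≤28, volatility 25.5≤25.7, expected return 14.2≥12.0 — dominates D4.
Others (D1, D3, D5, D6) are each worse than D4 on at least one objective.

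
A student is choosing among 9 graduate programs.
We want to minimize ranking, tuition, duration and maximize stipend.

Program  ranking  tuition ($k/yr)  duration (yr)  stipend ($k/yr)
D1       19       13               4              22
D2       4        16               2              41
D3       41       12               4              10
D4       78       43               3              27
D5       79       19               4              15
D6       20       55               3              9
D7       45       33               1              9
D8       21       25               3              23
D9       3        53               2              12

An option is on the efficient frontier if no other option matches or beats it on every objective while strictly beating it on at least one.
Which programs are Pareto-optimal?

D1: not dominated.
D2: not dominated (best stipend).
D3: not dominated (best tuition).
D4: dominated by D2 (ranking 4≤78, tuition 16≤43, duration 2≤3, stipend 41≥27).
D5: dominated by D1 (ranking 19≤79, tuition 13≤19, duration 4≤4, stipend 22≥15).
D6: dominated by D2 (ranking 4≤20, tuition 16≤55, duration 2≤3, stipend 41≥9).
D7: not dominated (best duration).
D8: dominated by D2 (ranking 4≤21, tuition 16≤25, duration 2≤3, stipend 41≥23).
D9: not dominated (best ranking).

D1, D2, D3, D7, D9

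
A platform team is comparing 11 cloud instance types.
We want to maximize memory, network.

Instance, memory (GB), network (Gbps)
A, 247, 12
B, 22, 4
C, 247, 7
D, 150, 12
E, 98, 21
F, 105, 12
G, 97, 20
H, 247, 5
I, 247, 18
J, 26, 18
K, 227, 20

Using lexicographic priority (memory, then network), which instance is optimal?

I

First maximize memory: best is 247, kept {A, C, H, I}.
Then maximize network: best is 18, kept {I}.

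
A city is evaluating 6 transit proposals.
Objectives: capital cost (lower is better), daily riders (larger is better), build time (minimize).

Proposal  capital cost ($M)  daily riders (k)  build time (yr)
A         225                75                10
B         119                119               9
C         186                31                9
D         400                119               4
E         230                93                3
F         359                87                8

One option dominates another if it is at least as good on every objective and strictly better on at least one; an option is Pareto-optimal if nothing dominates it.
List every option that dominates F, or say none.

E: capital cost 230≤359, daily riders 93≥87, build time 3≤8 — dominates F.
Others (A, B, C, D) are each worse than F on at least one objective.

E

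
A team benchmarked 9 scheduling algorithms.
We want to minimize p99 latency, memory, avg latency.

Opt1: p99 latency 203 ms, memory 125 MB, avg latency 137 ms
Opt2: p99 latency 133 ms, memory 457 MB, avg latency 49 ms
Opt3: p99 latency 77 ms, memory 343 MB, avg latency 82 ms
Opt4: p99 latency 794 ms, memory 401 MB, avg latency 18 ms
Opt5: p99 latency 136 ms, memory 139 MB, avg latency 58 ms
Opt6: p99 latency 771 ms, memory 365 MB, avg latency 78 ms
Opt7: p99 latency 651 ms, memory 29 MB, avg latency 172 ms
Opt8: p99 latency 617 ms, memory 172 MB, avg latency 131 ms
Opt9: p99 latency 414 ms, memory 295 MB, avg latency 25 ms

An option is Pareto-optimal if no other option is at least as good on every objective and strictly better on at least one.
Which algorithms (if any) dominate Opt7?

none

Opt1: worse on memory (125 vs 29).
Opt2: worse on memory (457 vs 29).
Opt3: worse on memory (343 vs 29).
Opt4: worse on p99 latency (794 vs 651).
Opt5: worse on memory (139 vs 29).
Opt6: worse on p99 latency (771 vs 651).
Opt8: worse on memory (172 vs 29).
Opt9: worse on memory (295 vs 29).
No option dominates Opt7.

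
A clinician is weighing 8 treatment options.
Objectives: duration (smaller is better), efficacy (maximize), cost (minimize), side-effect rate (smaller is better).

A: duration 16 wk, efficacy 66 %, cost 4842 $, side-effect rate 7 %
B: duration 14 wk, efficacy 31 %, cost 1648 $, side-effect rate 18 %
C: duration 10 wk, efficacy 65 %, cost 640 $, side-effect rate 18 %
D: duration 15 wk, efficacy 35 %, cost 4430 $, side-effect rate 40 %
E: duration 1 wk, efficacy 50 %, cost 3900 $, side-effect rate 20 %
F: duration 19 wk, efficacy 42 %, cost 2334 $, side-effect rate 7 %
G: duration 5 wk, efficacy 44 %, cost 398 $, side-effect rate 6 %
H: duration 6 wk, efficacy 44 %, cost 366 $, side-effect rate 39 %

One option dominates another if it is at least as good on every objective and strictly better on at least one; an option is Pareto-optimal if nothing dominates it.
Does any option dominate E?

No

A: worse on duration (16 vs 1).
B: worse on duration (14 vs 1).
C: worse on duration (10 vs 1).
D: worse on duration (15 vs 1).
F: worse on duration (19 vs 1).
G: worse on duration (5 vs 1).
H: worse on duration (6 vs 1).
No option is at least as good as E on every objective and strictly better on one.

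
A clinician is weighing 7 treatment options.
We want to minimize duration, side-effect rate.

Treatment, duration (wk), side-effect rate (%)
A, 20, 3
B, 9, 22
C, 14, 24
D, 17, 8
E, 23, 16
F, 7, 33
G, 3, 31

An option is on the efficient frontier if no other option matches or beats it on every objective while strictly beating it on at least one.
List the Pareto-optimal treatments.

A, B, D, G

A: not dominated (best side-effect rate).
B: not dominated.
C: dominated by B (duration 9≤14, side-effect rate 22≤24).
D: not dominated.
E: dominated by A (duration 20≤23, side-effect rate 3≤16).
F: dominated by G (duration 3≤7, side-effect rate 31≤33).
G: not dominated (best duration).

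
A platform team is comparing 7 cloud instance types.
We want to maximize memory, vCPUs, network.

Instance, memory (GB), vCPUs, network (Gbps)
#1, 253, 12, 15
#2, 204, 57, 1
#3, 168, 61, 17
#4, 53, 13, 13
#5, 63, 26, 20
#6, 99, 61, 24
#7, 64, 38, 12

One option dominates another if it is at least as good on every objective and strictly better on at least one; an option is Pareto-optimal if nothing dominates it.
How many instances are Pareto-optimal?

#1: not dominated (best memory).
#2: not dominated.
#3: not dominated.
#4: dominated by #3 (memory 168≥53, vCPUs 61≥13, network 17≥13).
#5: dominated by #6 (memory 99≥63, vCPUs 61≥26, network 24≥20).
#6: not dominated (best network).
#7: dominated by #3 (memory 168≥64, vCPUs 61≥38, network 17≥12).
Pareto-optimal: #1, #2, #3, #6 → 4.

4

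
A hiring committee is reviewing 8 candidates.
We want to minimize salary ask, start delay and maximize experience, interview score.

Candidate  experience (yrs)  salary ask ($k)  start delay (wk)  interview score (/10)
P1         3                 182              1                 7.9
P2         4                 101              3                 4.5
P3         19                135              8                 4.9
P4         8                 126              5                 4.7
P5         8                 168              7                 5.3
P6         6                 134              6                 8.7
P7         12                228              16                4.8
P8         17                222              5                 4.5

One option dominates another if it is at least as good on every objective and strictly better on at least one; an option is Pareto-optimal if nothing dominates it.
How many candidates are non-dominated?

P1: not dominated (best start delay).
P2: not dominated (best salary ask).
P3: not dominated (best experience).
P4: not dominated.
P5: not dominated.
P6: not dominated (best interview score).
P7: dominated by P3 (experience 19≥12, salary ask 135≤228, start delay 8≤16, interview score 4.9≥4.8).
P8: not dominated.
Pareto-optimal: P1, P2, P3, P4, P5, P6, P8 → 7.

7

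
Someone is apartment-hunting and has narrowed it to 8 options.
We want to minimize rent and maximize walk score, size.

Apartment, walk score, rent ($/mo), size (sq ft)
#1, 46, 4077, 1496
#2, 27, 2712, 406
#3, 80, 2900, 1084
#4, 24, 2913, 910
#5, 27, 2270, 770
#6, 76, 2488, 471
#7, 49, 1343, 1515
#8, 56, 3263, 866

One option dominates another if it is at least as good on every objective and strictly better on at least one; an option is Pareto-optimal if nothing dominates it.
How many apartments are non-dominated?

#1: dominated by #7 (walk score 49≥46, rent 1343≤4077, size 1515≥1496).
#2: dominated by #5 (walk score 27≥27, rent 2270≤2712, size 770≥406).
#3: not dominated (best walk score).
#4: dominated by #3 (walk score 80≥24, rent 2900≤2913, size 1084≥910).
#5: dominated by #7 (walk score 49≥27, rent 1343≤2270, size 1515≥770).
#6: not dominated.
#7: not dominated (best rent).
#8: dominated by #3 (walk score 80≥56, rent 2900≤3263, size 1084≥866).
Pareto-optimal: #3, #6, #7 → 3.

3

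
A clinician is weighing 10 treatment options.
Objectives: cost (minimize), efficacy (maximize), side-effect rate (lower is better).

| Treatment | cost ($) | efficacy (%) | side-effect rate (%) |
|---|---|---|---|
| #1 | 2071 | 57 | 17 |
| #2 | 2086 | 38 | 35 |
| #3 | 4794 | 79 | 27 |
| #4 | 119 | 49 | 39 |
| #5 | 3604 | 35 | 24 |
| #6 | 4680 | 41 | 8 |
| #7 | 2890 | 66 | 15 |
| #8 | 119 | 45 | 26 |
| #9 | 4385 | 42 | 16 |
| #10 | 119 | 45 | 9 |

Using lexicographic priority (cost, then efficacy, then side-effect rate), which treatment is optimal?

#4

First minimize cost: best is 119, kept {#4, #8, #10}.
Then maximize efficacy: best is 49, kept {#4}.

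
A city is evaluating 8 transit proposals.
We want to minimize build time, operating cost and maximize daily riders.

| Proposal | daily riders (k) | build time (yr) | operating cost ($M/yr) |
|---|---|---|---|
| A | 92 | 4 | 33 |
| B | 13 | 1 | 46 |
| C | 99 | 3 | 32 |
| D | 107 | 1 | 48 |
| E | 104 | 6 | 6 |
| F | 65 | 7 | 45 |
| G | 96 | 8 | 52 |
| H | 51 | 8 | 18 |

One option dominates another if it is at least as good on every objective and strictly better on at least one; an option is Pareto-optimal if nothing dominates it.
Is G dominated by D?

D vs G: daily riders 107≥96, build time 1≤8, operating cost 48≤52 — D is at least as good on every objective with at least one strict improvement.

Yes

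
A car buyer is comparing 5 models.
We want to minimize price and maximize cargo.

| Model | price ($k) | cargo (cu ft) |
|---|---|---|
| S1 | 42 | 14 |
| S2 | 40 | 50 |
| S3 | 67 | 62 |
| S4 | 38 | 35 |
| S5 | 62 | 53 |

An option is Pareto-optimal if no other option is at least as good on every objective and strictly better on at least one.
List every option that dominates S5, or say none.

none

S1: worse on cargo (14 vs 53).
S2: worse on cargo (50 vs 53).
S3: worse on price (67 vs 62).
S4: worse on cargo (35 vs 53).
No option dominates S5.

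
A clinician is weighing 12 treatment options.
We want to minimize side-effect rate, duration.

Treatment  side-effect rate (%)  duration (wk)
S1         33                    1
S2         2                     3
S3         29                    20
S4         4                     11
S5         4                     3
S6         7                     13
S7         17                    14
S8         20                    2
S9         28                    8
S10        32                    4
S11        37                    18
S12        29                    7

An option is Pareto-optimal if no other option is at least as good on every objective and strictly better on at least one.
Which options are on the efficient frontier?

S1, S2, S8

S1: not dominated (best duration).
S2: not dominated (best side-effect rate).
S3: dominated by S2 (side-effect rate 2≤29, duration 3≤20).
S4: dominated by S2 (side-effect rate 2≤4, duration 3≤11).
S5: dominated by S2 (side-effect rate 2≤4, duration 3≤3).
S6: dominated by S2 (side-effect rate 2≤7, duration 3≤13).
S7: dominated by S2 (side-effect rate 2≤17, duration 3≤14).
S8: not dominated.
S9: dominated by S2 (side-effect rate 2≤28, duration 3≤8).
S10: dominated by S2 (side-effect rate 2≤32, duration 3≤4).
S11: dominated by S1 (side-effect rate 33≤37, duration 1≤18).
S12: dominated by S2 (side-effect rate 2≤29, duration 3≤7).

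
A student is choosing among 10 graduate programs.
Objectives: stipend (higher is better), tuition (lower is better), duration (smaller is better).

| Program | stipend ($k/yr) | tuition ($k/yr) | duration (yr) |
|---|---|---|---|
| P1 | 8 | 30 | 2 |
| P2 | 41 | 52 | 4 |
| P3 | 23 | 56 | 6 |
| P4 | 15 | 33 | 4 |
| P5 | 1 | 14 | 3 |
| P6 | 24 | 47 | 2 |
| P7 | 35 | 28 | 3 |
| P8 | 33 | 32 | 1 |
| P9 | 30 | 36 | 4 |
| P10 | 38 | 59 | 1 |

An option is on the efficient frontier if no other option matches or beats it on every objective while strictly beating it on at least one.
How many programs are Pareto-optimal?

6

P1: not dominated.
P2: not dominated (best stipend).
P3: dominated by P2 (stipend 41≥23, tuition 52≤56, duration 4≤6).
P4: dominated by P7 (stipend 35≥15, tuition 28≤33, duration 3≤4).
P5: not dominated (best tuition).
P6: dominated by P8 (stipend 33≥24, tuition 32≤47, duration 1≤2).
P7: not dominated.
P8: not dominated.
P9: dominated by P7 (stipend 35≥30, tuition 28≤36, duration 3≤4).
P10: not dominated.
Pareto-optimal: P1, P2, P5, P7, P8, P10 → 6.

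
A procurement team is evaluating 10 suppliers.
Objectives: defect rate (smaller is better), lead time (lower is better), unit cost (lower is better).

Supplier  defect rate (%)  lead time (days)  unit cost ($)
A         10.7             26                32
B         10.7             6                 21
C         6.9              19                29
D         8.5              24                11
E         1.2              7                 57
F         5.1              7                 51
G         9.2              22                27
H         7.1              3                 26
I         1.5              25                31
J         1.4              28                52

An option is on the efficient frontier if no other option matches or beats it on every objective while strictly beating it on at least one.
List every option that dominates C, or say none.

none

A: worse on defect rate (10.7 vs 6.9).
B: worse on defect rate (10.7 vs 6.9).
D: worse on defect rate (8.5 vs 6.9).
E: worse on unit cost (57 vs 29).
F: worse on unit cost (51 vs 29).
G: worse on defect rate (9.2 vs 6.9).
H: worse on defect rate (7.1 vs 6.9).
I: worse on lead time (25 vs 19).
J: worse on lead time (28 vs 19).
No option dominates C.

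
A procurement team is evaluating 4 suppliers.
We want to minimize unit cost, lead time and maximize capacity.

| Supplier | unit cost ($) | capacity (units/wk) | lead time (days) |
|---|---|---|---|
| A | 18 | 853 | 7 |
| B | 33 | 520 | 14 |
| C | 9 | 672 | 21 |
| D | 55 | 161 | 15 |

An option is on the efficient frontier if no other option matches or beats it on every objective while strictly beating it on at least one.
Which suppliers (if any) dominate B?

A: unit cost 18≤33, capacity 853≥520, lead time 7≤14 — dominates B.
Others (C, D) are each worse than B on at least one objective.

A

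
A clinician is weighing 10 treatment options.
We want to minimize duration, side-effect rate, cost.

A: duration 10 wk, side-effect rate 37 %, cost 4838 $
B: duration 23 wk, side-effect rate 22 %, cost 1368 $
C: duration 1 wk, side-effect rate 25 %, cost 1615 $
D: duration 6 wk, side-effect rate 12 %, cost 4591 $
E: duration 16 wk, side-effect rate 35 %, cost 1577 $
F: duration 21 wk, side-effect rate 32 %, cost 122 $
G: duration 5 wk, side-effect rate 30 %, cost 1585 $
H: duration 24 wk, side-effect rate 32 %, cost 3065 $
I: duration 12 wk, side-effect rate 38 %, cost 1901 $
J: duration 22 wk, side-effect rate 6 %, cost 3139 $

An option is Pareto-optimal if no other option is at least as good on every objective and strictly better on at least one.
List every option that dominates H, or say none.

B: duration 23≤24, side-effect rate 22≤32, cost 1368≤3065 — dominates H.
C: duration 1≤24, side-effect rate 25≤32, cost 1615≤3065 — dominates H.
F: duration 21≤24, side-effect rate 32≤32, cost 122≤3065 — dominates H.
G: duration 5≤24, side-effect rate 30≤32, cost 1585≤3065 — dominates H.
Others (A, D, E, I, J) are each worse than H on at least one objective.

B, C, F, G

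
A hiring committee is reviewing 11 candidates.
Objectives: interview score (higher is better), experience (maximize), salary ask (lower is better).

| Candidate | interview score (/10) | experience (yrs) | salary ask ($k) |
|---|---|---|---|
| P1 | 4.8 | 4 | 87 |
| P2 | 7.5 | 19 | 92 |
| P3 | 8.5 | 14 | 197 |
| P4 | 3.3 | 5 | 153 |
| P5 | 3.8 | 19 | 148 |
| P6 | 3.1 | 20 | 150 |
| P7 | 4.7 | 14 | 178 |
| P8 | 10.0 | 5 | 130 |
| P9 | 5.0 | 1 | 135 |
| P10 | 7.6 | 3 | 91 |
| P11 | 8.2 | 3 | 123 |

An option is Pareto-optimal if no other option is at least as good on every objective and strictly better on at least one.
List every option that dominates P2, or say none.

none

P1: worse on interview score (4.8 vs 7.5).
P3: worse on experience (14 vs 19).
P4: worse on interview score (3.3 vs 7.5).
P5: worse on interview score (3.8 vs 7.5).
P6: worse on interview score (3.1 vs 7.5).
P7: worse on interview score (4.7 vs 7.5).
P8: worse on experience (5 vs 19).
P9: worse on interview score (5.0 vs 7.5).
P10: worse on experience (3 vs 19).
P11: worse on experience (3 vs 19).
No option dominates P2.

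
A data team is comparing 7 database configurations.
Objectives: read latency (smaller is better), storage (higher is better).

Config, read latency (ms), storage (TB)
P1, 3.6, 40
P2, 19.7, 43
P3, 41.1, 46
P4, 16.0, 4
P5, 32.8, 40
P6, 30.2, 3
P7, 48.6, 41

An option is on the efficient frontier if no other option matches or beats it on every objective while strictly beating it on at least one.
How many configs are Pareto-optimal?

P1: not dominated (best read latency).
P2: not dominated.
P3: not dominated (best storage).
P4: dominated by P1 (read latency 3.6≤16.0, storage 40≥4).
P5: dominated by P1 (read latency 3.6≤32.8, storage 40≥40).
P6: dominated by P1 (read latency 3.6≤30.2, storage 40≥3).
P7: dominated by P2 (read latency 19.7≤48.6, storage 43≥41).
Pareto-optimal: P1, P2, P3 → 3.

3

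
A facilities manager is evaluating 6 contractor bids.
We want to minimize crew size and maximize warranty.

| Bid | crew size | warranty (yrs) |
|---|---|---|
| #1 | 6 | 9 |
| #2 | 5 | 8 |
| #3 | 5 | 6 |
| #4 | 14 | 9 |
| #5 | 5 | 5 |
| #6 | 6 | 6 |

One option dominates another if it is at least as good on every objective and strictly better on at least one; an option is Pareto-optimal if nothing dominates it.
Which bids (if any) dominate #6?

#1: crew size 6≤6, warranty 9≥6 — dominates #6.
#2: crew size 5≤6, warranty 8≥6 — dominates #6.
#3: crew size 5≤6, warranty 6≥6 — dominates #6.
Others (#4, #5) are each worse than #6 on at least one objective.

#1, #2, #3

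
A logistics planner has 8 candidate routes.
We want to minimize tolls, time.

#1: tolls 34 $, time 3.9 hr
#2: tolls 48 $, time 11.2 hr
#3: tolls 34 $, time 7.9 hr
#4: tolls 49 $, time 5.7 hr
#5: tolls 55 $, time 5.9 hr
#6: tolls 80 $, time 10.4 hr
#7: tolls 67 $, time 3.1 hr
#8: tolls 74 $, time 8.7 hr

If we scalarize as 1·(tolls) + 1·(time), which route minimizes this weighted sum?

#1: 1·34 + 1·3.9 = 37.9
#2: 1·48 + 1·11.2 = 59.2
#3: 1·34 + 1·7.9 = 41.9
#4: 1·49 + 1·5.7 = 54.7
#5: 1·55 + 1·5.9 = 60.9
#6: 1·80 + 1·10.4 = 90.4
#7: 1·67 + 1·3.1 = 70.1
#8: 1·74 + 1·8.7 = 82.7
Lowest: #1 at 37.9.

#1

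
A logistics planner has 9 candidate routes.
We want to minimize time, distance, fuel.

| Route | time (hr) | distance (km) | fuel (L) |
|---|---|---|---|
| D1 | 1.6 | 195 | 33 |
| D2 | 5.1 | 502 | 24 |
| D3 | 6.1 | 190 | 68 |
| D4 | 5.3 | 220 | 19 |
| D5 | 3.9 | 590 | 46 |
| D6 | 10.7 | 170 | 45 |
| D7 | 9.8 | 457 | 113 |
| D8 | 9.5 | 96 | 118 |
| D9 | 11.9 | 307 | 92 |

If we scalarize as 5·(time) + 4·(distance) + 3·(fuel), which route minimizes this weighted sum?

D1: 5·1.6 + 4·195 + 3·33 = 887.0
D2: 5·5.1 + 4·502 + 3·24 = 2105.5
D3: 5·6.1 + 4·190 + 3·68 = 994.5
D4: 5·5.3 + 4·220 + 3·19 = 963.5
D5: 5·3.9 + 4·590 + 3·46 = 2517.5
D6: 5·10.7 + 4·170 + 3·45 = 868.5
D7: 5·9.8 + 4·457 + 3·113 = 2216.0
D8: 5·9.5 + 4·96 + 3·118 = 785.5
D9: 5·11.9 + 4·307 + 3·92 = 1563.5
Lowest: D8 at 785.5.

D8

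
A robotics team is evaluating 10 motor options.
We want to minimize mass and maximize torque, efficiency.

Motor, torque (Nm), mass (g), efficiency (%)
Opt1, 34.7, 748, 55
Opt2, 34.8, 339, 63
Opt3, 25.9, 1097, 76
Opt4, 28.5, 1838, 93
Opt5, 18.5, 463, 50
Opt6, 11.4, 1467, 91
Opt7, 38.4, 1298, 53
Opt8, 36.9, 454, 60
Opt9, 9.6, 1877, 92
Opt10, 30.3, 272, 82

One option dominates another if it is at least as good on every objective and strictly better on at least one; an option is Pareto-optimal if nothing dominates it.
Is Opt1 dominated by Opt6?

Opt6 vs Opt1: Opt6 is worse on torque (11.4 vs 34.7), so it does not dominate Opt1.

No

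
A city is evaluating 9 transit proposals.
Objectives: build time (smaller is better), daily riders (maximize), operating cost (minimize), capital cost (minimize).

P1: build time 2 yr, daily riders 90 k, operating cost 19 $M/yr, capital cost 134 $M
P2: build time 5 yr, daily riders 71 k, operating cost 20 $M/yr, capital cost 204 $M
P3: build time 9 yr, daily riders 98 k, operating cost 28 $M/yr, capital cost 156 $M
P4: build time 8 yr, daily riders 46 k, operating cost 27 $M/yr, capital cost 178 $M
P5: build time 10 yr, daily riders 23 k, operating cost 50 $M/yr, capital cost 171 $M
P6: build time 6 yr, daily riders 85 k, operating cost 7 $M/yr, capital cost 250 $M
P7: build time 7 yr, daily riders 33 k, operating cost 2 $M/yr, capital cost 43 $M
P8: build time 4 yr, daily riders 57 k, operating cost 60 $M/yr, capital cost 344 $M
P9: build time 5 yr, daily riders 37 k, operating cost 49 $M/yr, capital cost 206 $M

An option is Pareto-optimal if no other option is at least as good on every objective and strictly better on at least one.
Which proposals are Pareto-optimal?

P1, P3, P6, P7

P1: not dominated (best build time).
P2: dominated by P1 (build time 2≤5, daily riders 90≥71, operating cost 19≤20, capital cost 134≤204).
P3: not dominated (best daily riders).
P4: dominated by P1 (build time 2≤8, daily riders 90≥46, operating cost 19≤27, capital cost 134≤178).
P5: dominated by P1 (build time 2≤10, daily riders 90≥23, operating cost 19≤50, capital cost 134≤171).
P6: not dominated.
P7: not dominated (best operating cost).
P8: dominated by P1 (build time 2≤4, daily riders 90≥57, operating cost 19≤60, capital cost 134≤344).
P9: dominated by P1 (build time 2≤5, daily riders 90≥37, operating cost 19≤49, capital cost 134≤206).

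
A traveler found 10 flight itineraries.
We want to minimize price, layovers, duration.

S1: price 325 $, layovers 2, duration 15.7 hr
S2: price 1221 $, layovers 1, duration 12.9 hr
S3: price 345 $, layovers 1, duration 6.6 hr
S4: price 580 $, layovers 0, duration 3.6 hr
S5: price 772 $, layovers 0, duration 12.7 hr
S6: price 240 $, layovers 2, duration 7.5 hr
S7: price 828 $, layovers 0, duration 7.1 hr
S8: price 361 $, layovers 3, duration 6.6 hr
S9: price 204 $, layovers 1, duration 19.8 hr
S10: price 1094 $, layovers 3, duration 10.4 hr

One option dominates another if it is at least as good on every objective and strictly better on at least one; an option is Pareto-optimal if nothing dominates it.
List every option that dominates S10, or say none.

S3, S4, S6, S7, S8

S3: price 345≤1094, layovers 1≤3, duration 6.6≤10.4 — dominates S10.
S4: price 580≤1094, layovers 0≤3, duration 3.6≤10.4 — dominates S10.
S6: price 240≤1094, layovers 2≤3, duration 7.5≤10.4 — dominates S10.
S7: price 828≤1094, layovers 0≤3, duration 7.1≤10.4 — dominates S10.
S8: price 361≤1094, layovers 3≤3, duration 6.6≤10.4 — dominates S10.
Others (S1, S2, S5, S9) are each worse than S10 on at least one objective.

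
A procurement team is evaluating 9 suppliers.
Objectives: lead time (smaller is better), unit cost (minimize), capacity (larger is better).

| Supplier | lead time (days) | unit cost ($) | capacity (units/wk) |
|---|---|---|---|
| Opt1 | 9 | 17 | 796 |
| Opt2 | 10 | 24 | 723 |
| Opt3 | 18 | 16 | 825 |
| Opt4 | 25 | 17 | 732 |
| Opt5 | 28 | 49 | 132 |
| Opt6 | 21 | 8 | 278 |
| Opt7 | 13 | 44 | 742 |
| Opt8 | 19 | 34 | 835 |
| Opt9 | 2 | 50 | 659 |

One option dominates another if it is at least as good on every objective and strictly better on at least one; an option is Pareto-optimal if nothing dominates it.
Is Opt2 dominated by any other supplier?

Yes

Opt1 vs Opt2: lead time 9≤10, unit cost 17≤24, capacity 796≥723 — Opt1 is at least as good on every objective and strictly better on at least one, so Opt1 dominates Opt2.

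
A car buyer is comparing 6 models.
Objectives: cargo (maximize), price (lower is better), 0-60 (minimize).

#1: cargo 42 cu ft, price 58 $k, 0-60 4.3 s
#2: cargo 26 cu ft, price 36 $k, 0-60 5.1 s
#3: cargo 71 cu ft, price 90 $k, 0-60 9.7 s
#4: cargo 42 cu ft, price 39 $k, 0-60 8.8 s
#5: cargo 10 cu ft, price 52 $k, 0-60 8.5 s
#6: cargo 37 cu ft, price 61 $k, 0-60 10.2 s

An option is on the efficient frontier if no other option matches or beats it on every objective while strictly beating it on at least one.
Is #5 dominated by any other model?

#2 vs #5: cargo 26≥10, price 36≤52, 0-60 5.1≤8.5 — #2 is at least as good on every objective and strictly better on at least one, so #2 dominates #5.

Yes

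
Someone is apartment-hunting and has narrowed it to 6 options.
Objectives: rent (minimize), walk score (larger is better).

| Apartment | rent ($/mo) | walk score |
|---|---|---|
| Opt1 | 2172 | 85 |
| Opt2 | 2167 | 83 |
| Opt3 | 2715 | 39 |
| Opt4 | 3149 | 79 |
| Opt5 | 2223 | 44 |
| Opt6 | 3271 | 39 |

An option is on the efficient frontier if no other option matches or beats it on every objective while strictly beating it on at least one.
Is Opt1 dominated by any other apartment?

Opt2: worse on walk score (83 vs 85).
Opt3: worse on rent (2715 vs 2172).
Opt4: worse on rent (3149 vs 2172).
Opt5: worse on rent (2223 vs 2172).
Opt6: worse on rent (3271 vs 2172).
No option is at least as good as Opt1 on every objective and strictly better on one.

No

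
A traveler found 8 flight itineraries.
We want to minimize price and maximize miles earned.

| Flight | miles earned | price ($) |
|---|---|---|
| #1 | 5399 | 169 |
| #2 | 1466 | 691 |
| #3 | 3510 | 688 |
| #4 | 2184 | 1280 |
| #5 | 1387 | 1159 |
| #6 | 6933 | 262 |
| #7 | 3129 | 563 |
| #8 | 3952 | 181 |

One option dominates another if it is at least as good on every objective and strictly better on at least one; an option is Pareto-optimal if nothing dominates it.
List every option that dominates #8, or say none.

#1: miles earned 5399≥3952, price 169≤181 — dominates #8.
Others (#2, #3, #4, #5, #6, #7) are each worse than #8 on at least one objective.

#1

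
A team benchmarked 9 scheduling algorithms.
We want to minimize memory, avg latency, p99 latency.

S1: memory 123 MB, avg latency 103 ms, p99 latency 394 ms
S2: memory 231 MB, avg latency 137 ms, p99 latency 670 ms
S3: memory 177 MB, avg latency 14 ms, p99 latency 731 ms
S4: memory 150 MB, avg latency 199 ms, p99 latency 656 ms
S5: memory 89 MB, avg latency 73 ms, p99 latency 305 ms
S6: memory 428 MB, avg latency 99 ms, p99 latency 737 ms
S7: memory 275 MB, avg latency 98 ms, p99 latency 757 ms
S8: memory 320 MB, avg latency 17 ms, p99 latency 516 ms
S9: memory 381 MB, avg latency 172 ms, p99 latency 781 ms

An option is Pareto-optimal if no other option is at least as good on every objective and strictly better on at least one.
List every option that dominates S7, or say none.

S3: memory 177≤275, avg latency 14≤98, p99 latency 731≤757 — dominates S7.
S5: memory 89≤275, avg latency 73≤98, p99 latency 305≤757 — dominates S7.
Others (S1, S2, S4, S6, S8, S9) are each worse than S7 on at least one objective.

S3, S5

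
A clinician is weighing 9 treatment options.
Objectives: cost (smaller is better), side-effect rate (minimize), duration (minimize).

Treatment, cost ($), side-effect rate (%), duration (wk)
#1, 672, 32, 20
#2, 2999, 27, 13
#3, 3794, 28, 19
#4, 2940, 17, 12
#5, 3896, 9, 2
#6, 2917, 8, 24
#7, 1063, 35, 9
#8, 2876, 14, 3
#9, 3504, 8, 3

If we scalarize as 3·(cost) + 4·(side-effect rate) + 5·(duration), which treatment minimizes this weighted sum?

#1

#1: 3·672 + 4·32 + 5·20 = 2244
#2: 3·2999 + 4·27 + 5·13 = 9170
#3: 3·3794 + 4·28 + 5·19 = 11589
#4: 3·2940 + 4·17 + 5·12 = 8948
#5: 3·3896 + 4·9 + 5·2 = 11734
#6: 3·2917 + 4·8 + 5·24 = 8903
#7: 3·1063 + 4·35 + 5·9 = 3374
#8: 3·2876 + 4·14 + 5·3 = 8699
#9: 3·3504 + 4·8 + 5·3 = 10559
Lowest: #1 at 2244.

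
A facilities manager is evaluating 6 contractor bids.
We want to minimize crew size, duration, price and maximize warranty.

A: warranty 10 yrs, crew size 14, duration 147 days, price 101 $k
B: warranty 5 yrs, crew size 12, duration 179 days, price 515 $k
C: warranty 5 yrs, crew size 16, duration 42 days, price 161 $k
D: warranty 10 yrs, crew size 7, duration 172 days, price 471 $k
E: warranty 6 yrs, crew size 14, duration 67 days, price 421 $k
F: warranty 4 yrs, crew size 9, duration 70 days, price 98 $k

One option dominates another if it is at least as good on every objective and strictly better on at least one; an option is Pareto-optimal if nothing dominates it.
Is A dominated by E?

E vs A: E is worse on warranty (6 vs 10), so it does not dominate A.

No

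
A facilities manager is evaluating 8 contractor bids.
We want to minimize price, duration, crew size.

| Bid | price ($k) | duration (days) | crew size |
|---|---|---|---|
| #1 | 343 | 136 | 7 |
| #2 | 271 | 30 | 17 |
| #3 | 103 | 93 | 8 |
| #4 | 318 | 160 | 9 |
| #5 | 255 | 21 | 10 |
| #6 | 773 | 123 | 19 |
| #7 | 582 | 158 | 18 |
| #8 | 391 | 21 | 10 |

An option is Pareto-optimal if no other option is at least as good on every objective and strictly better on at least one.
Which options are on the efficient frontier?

#1: not dominated (best crew size).
#2: dominated by #5 (price 255≤271, duration 21≤30, crew size 10≤17).
#3: not dominated (best price).
#4: dominated by #3 (price 103≤318, duration 93≤160, crew size 8≤9).
#5: not dominated.
#6: dominated by #2 (price 271≤773, duration 30≤123, crew size 17≤19).
#7: dominated by #1 (price 343≤582, duration 136≤158, crew size 7≤18).
#8: dominated by #5 (price 255≤391, duration 21≤21, crew size 10≤10).

#1, #3, #5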